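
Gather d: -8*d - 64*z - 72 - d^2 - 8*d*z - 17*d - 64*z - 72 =-d^2 + d*(-8*z - 25) - 128*z - 144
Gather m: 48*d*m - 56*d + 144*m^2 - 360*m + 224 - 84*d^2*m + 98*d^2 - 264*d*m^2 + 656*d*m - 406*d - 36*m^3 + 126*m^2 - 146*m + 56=98*d^2 - 462*d - 36*m^3 + m^2*(270 - 264*d) + m*(-84*d^2 + 704*d - 506) + 280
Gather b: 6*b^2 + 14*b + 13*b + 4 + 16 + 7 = 6*b^2 + 27*b + 27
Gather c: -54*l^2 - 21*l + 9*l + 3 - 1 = -54*l^2 - 12*l + 2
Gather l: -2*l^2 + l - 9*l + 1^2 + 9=-2*l^2 - 8*l + 10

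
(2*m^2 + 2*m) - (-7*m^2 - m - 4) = 9*m^2 + 3*m + 4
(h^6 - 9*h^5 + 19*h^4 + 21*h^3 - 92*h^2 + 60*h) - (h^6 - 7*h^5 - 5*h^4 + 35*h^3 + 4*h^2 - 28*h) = -2*h^5 + 24*h^4 - 14*h^3 - 96*h^2 + 88*h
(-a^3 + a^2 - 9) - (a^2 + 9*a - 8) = -a^3 - 9*a - 1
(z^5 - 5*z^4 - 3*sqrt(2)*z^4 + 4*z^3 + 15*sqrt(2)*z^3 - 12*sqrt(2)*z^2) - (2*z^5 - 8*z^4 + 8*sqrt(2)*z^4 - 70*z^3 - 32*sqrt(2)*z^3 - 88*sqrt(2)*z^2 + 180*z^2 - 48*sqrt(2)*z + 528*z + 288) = -z^5 - 11*sqrt(2)*z^4 + 3*z^4 + 47*sqrt(2)*z^3 + 74*z^3 - 180*z^2 + 76*sqrt(2)*z^2 - 528*z + 48*sqrt(2)*z - 288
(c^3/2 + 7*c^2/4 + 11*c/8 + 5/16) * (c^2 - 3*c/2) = c^5/2 + c^4 - 5*c^3/4 - 7*c^2/4 - 15*c/32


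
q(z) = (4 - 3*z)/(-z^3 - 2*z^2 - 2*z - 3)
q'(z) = (4 - 3*z)*(3*z^2 + 4*z + 2)/(-z^3 - 2*z^2 - 2*z - 3)^2 - 3/(-z^3 - 2*z^2 - 2*z - 3)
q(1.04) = -0.11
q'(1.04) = 0.48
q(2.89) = 0.09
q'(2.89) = -0.01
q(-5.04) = 0.23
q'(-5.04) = 0.12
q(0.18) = -1.01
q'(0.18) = 1.70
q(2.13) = 0.09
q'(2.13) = 0.03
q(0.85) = -0.21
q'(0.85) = 0.68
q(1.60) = 0.05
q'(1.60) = 0.14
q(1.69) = 0.06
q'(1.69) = 0.11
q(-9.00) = 0.05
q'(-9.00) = 0.01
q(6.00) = 0.05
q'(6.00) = -0.01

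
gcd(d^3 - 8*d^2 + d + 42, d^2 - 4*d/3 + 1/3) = 1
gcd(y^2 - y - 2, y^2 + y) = y + 1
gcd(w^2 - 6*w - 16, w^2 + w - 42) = 1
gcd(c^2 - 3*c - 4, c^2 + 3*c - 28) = c - 4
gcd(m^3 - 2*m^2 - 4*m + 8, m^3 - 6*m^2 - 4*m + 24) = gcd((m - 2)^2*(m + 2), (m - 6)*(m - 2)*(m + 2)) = m^2 - 4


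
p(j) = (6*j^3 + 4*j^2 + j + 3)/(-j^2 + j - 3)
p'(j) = (2*j - 1)*(6*j^3 + 4*j^2 + j + 3)/(-j^2 + j - 3)^2 + (18*j^2 + 8*j + 1)/(-j^2 + j - 3) = (-6*j^4 + 12*j^3 - 49*j^2 - 18*j - 6)/(j^4 - 2*j^3 + 7*j^2 - 6*j + 9)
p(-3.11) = 8.99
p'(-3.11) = -5.40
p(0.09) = -1.07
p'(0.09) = -0.94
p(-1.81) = 2.63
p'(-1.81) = -4.12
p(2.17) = -15.40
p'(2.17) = -9.33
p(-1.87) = 2.88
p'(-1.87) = -4.22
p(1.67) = -10.63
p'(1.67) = -9.64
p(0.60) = -2.30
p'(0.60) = -4.28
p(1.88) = -12.65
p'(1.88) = -9.61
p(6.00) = -43.91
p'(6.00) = -6.48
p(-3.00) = 8.40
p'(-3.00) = -5.35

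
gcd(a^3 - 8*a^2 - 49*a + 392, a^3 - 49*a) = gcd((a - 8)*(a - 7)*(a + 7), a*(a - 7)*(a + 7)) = a^2 - 49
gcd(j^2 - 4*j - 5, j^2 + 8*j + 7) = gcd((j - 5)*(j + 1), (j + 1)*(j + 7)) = j + 1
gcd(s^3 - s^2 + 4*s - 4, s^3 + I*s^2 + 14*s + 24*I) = s + 2*I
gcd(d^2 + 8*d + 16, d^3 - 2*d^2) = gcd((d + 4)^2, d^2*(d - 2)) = 1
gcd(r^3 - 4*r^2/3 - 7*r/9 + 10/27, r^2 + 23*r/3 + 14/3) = r + 2/3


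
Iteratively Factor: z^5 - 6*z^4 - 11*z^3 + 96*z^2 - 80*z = (z - 1)*(z^4 - 5*z^3 - 16*z^2 + 80*z) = (z - 4)*(z - 1)*(z^3 - z^2 - 20*z) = (z - 5)*(z - 4)*(z - 1)*(z^2 + 4*z) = z*(z - 5)*(z - 4)*(z - 1)*(z + 4)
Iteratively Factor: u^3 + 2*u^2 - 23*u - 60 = (u + 3)*(u^2 - u - 20) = (u - 5)*(u + 3)*(u + 4)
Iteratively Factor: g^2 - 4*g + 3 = (g - 3)*(g - 1)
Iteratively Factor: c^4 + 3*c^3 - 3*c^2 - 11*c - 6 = (c - 2)*(c^3 + 5*c^2 + 7*c + 3) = (c - 2)*(c + 3)*(c^2 + 2*c + 1) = (c - 2)*(c + 1)*(c + 3)*(c + 1)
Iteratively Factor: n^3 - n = (n)*(n^2 - 1) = n*(n + 1)*(n - 1)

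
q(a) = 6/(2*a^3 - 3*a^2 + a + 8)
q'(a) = 6*(-6*a^2 + 6*a - 1)/(2*a^3 - 3*a^2 + a + 8)^2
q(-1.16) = -18.83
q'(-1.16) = -947.79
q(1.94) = 0.45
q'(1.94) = -0.41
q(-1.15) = -37.68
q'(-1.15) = -3746.37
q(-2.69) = -0.11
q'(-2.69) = -0.12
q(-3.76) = -0.04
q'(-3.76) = -0.03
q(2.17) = 0.36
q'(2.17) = -0.36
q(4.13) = 0.06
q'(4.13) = -0.05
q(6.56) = 0.01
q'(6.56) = -0.01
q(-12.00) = 0.00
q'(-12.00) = 0.00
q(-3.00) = -0.08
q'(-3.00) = -0.08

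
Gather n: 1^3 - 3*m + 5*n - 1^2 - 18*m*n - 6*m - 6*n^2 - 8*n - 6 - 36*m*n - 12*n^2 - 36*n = -9*m - 18*n^2 + n*(-54*m - 39) - 6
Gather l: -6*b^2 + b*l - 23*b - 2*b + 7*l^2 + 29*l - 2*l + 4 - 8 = -6*b^2 - 25*b + 7*l^2 + l*(b + 27) - 4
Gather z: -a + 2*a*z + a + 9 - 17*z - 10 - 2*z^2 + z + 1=-2*z^2 + z*(2*a - 16)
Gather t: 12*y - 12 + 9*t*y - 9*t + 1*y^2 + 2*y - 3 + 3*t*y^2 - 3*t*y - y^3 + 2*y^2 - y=t*(3*y^2 + 6*y - 9) - y^3 + 3*y^2 + 13*y - 15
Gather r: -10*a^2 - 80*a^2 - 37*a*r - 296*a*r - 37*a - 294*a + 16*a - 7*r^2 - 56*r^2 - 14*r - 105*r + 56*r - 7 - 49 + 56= -90*a^2 - 315*a - 63*r^2 + r*(-333*a - 63)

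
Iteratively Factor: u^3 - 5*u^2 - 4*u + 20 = (u + 2)*(u^2 - 7*u + 10) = (u - 5)*(u + 2)*(u - 2)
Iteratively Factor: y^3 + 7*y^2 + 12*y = (y + 4)*(y^2 + 3*y) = (y + 3)*(y + 4)*(y)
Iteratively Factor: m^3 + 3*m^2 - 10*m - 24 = (m + 4)*(m^2 - m - 6) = (m - 3)*(m + 4)*(m + 2)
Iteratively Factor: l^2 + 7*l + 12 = (l + 3)*(l + 4)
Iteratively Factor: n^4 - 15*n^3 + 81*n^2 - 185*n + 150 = (n - 3)*(n^3 - 12*n^2 + 45*n - 50) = (n - 3)*(n - 2)*(n^2 - 10*n + 25) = (n - 5)*(n - 3)*(n - 2)*(n - 5)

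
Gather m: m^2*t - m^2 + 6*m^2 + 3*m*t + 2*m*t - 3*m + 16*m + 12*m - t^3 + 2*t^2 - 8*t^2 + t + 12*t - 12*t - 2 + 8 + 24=m^2*(t + 5) + m*(5*t + 25) - t^3 - 6*t^2 + t + 30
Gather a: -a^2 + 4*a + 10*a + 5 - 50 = -a^2 + 14*a - 45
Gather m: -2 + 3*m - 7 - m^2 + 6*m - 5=-m^2 + 9*m - 14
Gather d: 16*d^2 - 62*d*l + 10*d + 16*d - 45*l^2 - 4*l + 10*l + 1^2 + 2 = 16*d^2 + d*(26 - 62*l) - 45*l^2 + 6*l + 3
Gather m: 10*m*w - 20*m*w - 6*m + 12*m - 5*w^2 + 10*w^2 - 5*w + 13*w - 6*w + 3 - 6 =m*(6 - 10*w) + 5*w^2 + 2*w - 3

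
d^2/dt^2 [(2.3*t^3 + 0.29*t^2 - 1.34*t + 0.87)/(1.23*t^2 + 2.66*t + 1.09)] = (-1.06581410364015e-14*t^5 + 20.428324*t^3 + 45.57624*t^2 + 44.253804*t + 18.438216)/(1.860867*t^6 + 12.072942*t^5 + 31.056147*t^4 + 40.218668*t^3 + 27.521301*t^2 + 9.481038*t + 1.295029)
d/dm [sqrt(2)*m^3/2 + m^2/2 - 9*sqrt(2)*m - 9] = 3*sqrt(2)*m^2/2 + m - 9*sqrt(2)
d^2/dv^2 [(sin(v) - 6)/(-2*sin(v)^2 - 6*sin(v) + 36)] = (sin(v)^5 - 27*sin(v)^4 + 52*sin(v)^3 - 396*sin(v)^2 + 216)/(2*(sin(v) - 3)^3*(sin(v) + 6)^3)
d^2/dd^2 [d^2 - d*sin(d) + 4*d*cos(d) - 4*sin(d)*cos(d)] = d*sin(d) - 4*d*cos(d) - 8*sin(d) + 8*sin(2*d) - 2*cos(d) + 2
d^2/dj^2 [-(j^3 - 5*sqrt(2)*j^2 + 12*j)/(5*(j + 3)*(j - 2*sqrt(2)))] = 18*(-sqrt(2)*j^3 - j^3 + 6*sqrt(2)*j^2 + 12*j^2 - 24*sqrt(2)*j - 24*j + 16*sqrt(2) + 32)/(5*(j^6 - 6*sqrt(2)*j^5 + 9*j^5 - 54*sqrt(2)*j^4 + 51*j^4 - 178*sqrt(2)*j^3 + 243*j^3 - 306*sqrt(2)*j^2 + 648*j^2 - 432*sqrt(2)*j + 648*j - 432*sqrt(2)))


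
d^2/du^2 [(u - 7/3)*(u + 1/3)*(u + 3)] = 6*u + 2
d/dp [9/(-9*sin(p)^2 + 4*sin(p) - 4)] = 18*(9*sin(p) - 2)*cos(p)/(9*sin(p)^2 - 4*sin(p) + 4)^2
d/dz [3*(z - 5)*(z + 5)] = 6*z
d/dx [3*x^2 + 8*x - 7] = 6*x + 8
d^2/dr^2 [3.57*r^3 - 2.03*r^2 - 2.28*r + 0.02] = 21.42*r - 4.06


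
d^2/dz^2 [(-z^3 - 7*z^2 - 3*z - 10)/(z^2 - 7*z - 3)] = 104*(-2*z^3 - 3*z^2 + 3*z - 10)/(z^6 - 21*z^5 + 138*z^4 - 217*z^3 - 414*z^2 - 189*z - 27)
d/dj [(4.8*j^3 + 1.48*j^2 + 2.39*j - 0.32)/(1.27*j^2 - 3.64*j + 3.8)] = (6.096*j^4 - 34.944*j^3 + 46.2975*j^2 + 12.0608*j + 7.9172)/(1.6129*j^4 - 9.2456*j^3 + 22.9016*j^2 - 27.664*j + 14.44)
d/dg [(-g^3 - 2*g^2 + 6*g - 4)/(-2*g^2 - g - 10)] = 2*(g^4 + g^3 + 22*g^2 + 12*g - 32)/(4*g^4 + 4*g^3 + 41*g^2 + 20*g + 100)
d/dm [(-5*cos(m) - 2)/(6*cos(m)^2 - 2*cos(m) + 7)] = 3*(-10*cos(m)^2 - 8*cos(m) + 13)*sin(m)/(6*sin(m)^2 + 2*cos(m) - 13)^2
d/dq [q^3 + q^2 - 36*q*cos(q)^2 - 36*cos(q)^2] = 3*q^2 + 36*q*sin(2*q) + 2*q + 36*sin(2*q) - 36*cos(q)^2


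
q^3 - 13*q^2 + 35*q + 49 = (q - 7)^2*(q + 1)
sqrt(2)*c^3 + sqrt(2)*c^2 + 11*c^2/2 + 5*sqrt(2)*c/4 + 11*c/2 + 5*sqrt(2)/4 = (c + 1)*(c + 5*sqrt(2)/2)*(sqrt(2)*c + 1/2)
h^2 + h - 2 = (h - 1)*(h + 2)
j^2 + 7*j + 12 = (j + 3)*(j + 4)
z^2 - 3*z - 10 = (z - 5)*(z + 2)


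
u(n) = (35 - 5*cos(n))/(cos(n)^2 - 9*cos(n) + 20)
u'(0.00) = 0.00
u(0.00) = 2.50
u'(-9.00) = 0.14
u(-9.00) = 1.36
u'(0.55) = -0.49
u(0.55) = 2.35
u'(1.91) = -0.42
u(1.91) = 1.59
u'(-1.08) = 0.63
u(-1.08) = 2.04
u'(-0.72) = 0.57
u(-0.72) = 2.26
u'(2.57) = -0.19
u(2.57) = 1.39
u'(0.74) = -0.58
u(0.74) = 2.25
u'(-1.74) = 0.48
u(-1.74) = 1.66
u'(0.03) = -0.03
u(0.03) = 2.50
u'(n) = (35 - 5*cos(n))*(2*sin(n)*cos(n) - 9*sin(n))/(cos(n)^2 - 9*cos(n) + 20)^2 + 5*sin(n)/(cos(n)^2 - 9*cos(n) + 20) = 5*(sin(n)^2 + 14*cos(n) - 44)*sin(n)/(cos(n)^2 - 9*cos(n) + 20)^2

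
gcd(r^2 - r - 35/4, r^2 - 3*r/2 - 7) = r - 7/2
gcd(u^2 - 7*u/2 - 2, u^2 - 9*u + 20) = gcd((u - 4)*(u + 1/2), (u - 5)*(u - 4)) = u - 4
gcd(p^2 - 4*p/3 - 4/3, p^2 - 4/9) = p + 2/3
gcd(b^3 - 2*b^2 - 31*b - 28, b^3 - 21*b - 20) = b^2 + 5*b + 4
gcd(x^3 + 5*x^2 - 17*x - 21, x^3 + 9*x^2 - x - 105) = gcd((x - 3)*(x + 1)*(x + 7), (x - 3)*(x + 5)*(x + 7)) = x^2 + 4*x - 21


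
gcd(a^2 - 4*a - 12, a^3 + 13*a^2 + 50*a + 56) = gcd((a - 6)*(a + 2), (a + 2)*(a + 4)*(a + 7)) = a + 2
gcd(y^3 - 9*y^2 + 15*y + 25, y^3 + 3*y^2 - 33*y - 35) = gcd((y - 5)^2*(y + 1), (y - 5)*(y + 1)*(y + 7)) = y^2 - 4*y - 5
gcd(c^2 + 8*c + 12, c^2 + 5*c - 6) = c + 6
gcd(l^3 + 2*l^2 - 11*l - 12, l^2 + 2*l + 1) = l + 1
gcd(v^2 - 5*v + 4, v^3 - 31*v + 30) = v - 1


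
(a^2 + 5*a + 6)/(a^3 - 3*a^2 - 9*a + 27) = (a + 2)/(a^2 - 6*a + 9)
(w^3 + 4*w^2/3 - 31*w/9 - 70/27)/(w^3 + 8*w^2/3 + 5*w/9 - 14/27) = (3*w - 5)/(3*w - 1)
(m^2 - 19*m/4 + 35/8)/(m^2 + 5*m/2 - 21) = (m - 5/4)/(m + 6)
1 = 1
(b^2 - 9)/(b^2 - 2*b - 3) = (b + 3)/(b + 1)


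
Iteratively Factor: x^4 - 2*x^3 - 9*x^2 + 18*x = (x)*(x^3 - 2*x^2 - 9*x + 18) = x*(x - 3)*(x^2 + x - 6) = x*(x - 3)*(x + 3)*(x - 2)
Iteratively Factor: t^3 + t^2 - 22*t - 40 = (t + 2)*(t^2 - t - 20) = (t + 2)*(t + 4)*(t - 5)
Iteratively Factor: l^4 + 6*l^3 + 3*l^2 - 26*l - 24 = (l + 4)*(l^3 + 2*l^2 - 5*l - 6) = (l + 1)*(l + 4)*(l^2 + l - 6) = (l + 1)*(l + 3)*(l + 4)*(l - 2)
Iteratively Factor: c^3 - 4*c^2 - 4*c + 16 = (c - 2)*(c^2 - 2*c - 8) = (c - 4)*(c - 2)*(c + 2)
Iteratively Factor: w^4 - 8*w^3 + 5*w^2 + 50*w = (w - 5)*(w^3 - 3*w^2 - 10*w) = w*(w - 5)*(w^2 - 3*w - 10) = w*(w - 5)*(w + 2)*(w - 5)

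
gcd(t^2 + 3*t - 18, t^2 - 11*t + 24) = t - 3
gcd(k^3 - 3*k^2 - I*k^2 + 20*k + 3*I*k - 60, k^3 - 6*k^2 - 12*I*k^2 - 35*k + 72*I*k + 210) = k - 5*I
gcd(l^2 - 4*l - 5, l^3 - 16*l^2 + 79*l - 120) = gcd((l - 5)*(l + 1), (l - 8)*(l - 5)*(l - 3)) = l - 5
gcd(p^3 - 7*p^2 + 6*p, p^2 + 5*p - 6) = p - 1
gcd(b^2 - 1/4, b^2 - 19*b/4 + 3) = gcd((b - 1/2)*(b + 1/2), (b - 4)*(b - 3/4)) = 1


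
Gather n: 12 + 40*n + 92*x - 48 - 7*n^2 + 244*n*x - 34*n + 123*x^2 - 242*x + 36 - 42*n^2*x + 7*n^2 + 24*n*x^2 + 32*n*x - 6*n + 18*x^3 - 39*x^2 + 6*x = -42*n^2*x + n*(24*x^2 + 276*x) + 18*x^3 + 84*x^2 - 144*x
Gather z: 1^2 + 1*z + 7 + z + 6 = 2*z + 14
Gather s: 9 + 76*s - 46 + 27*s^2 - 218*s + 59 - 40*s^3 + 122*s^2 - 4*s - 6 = -40*s^3 + 149*s^2 - 146*s + 16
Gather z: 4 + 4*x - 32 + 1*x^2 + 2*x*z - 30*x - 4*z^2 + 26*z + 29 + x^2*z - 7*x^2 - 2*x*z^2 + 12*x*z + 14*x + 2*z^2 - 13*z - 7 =-6*x^2 - 12*x + z^2*(-2*x - 2) + z*(x^2 + 14*x + 13) - 6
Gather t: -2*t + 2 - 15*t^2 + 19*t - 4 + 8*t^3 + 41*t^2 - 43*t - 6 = 8*t^3 + 26*t^2 - 26*t - 8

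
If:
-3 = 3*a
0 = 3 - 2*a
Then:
No Solution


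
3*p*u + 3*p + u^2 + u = (3*p + u)*(u + 1)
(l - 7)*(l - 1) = l^2 - 8*l + 7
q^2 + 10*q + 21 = (q + 3)*(q + 7)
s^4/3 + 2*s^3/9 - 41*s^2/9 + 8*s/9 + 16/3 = (s/3 + 1/3)*(s - 3)*(s - 4/3)*(s + 4)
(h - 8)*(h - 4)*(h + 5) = h^3 - 7*h^2 - 28*h + 160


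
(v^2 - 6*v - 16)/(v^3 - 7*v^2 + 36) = (v - 8)/(v^2 - 9*v + 18)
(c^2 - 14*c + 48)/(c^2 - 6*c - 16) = (c - 6)/(c + 2)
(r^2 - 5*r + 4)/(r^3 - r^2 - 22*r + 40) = (r - 1)/(r^2 + 3*r - 10)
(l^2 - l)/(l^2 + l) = (l - 1)/(l + 1)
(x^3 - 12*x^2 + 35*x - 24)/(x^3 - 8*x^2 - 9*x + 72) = (x - 1)/(x + 3)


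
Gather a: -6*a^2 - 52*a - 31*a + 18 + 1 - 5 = -6*a^2 - 83*a + 14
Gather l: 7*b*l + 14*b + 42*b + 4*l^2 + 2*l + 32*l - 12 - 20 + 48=56*b + 4*l^2 + l*(7*b + 34) + 16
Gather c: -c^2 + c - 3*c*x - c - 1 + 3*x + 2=-c^2 - 3*c*x + 3*x + 1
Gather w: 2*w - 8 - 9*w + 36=28 - 7*w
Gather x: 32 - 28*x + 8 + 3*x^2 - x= 3*x^2 - 29*x + 40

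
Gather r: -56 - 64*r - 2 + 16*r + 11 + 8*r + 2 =-40*r - 45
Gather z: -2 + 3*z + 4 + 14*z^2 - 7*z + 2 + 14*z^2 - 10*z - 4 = 28*z^2 - 14*z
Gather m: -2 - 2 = -4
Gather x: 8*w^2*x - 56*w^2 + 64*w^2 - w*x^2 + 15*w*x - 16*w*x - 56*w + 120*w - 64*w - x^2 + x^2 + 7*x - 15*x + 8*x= 8*w^2 - w*x^2 + x*(8*w^2 - w)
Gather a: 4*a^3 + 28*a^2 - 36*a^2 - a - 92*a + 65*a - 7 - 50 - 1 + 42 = 4*a^3 - 8*a^2 - 28*a - 16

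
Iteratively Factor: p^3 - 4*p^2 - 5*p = (p - 5)*(p^2 + p) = p*(p - 5)*(p + 1)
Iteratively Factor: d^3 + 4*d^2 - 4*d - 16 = (d - 2)*(d^2 + 6*d + 8) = (d - 2)*(d + 2)*(d + 4)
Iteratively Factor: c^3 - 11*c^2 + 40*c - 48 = (c - 4)*(c^2 - 7*c + 12) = (c - 4)*(c - 3)*(c - 4)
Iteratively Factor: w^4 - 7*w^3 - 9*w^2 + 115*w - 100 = (w - 5)*(w^3 - 2*w^2 - 19*w + 20) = (w - 5)*(w - 1)*(w^2 - w - 20) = (w - 5)^2*(w - 1)*(w + 4)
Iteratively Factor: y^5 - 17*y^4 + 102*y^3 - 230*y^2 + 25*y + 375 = (y + 1)*(y^4 - 18*y^3 + 120*y^2 - 350*y + 375) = (y - 5)*(y + 1)*(y^3 - 13*y^2 + 55*y - 75) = (y - 5)^2*(y + 1)*(y^2 - 8*y + 15) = (y - 5)^2*(y - 3)*(y + 1)*(y - 5)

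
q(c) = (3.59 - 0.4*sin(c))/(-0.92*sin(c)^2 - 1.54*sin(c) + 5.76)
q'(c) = (3.59 - 0.4*sin(c))*(1.84*sin(c)*cos(c) + 1.54*cos(c))/(-0.92*sin(c)^2 - 1.54*sin(c) + 5.76)^2 - 0.4*cos(c)/(-0.92*sin(c)^2 - 1.54*sin(c) + 5.76)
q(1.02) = 0.86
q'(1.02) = 0.31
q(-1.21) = 0.62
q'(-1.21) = -0.03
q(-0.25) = 0.61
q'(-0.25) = 0.04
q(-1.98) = 0.62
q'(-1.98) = 0.03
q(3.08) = 0.63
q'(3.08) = -0.11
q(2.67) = 0.70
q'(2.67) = -0.23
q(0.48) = 0.70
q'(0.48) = 0.23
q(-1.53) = 0.63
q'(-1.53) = -0.00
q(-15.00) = 0.60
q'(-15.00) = 0.02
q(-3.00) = 0.61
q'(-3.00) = -0.06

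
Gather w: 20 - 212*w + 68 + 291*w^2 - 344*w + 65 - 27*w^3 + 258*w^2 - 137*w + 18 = -27*w^3 + 549*w^2 - 693*w + 171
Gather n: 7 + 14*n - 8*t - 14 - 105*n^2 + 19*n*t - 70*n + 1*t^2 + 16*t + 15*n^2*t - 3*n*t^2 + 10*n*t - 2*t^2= n^2*(15*t - 105) + n*(-3*t^2 + 29*t - 56) - t^2 + 8*t - 7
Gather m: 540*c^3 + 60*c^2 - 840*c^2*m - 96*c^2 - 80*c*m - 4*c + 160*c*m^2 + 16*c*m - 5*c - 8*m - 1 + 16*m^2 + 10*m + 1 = 540*c^3 - 36*c^2 - 9*c + m^2*(160*c + 16) + m*(-840*c^2 - 64*c + 2)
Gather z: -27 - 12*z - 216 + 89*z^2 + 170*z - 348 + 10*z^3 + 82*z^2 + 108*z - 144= 10*z^3 + 171*z^2 + 266*z - 735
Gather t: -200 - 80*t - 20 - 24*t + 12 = -104*t - 208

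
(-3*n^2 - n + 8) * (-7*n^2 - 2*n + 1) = 21*n^4 + 13*n^3 - 57*n^2 - 17*n + 8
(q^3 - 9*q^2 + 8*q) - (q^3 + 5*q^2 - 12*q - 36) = -14*q^2 + 20*q + 36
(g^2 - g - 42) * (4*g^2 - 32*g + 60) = 4*g^4 - 36*g^3 - 76*g^2 + 1284*g - 2520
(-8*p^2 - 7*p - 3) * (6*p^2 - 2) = -48*p^4 - 42*p^3 - 2*p^2 + 14*p + 6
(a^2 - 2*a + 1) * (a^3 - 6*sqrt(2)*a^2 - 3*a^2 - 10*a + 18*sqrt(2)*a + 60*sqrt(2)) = a^5 - 6*sqrt(2)*a^4 - 5*a^4 - 3*a^3 + 30*sqrt(2)*a^3 + 17*a^2 + 18*sqrt(2)*a^2 - 102*sqrt(2)*a - 10*a + 60*sqrt(2)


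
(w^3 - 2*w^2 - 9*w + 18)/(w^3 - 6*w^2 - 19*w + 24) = (w^2 - 5*w + 6)/(w^2 - 9*w + 8)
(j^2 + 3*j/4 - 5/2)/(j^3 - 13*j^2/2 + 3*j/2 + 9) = (4*j^2 + 3*j - 10)/(2*(2*j^3 - 13*j^2 + 3*j + 18))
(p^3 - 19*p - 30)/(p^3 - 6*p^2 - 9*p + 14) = (p^2 - 2*p - 15)/(p^2 - 8*p + 7)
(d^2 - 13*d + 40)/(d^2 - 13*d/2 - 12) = 2*(d - 5)/(2*d + 3)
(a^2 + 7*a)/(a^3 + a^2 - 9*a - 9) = a*(a + 7)/(a^3 + a^2 - 9*a - 9)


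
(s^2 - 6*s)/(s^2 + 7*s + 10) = s*(s - 6)/(s^2 + 7*s + 10)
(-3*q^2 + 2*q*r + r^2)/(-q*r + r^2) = (3*q + r)/r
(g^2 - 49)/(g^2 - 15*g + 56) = (g + 7)/(g - 8)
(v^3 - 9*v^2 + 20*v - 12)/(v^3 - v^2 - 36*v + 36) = (v - 2)/(v + 6)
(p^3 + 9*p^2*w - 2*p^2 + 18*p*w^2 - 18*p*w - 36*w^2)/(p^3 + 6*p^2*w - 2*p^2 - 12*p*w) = (p + 3*w)/p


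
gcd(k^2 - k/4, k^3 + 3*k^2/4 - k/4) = k^2 - k/4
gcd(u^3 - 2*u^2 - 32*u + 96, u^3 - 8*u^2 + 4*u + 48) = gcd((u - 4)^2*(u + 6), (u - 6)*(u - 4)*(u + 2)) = u - 4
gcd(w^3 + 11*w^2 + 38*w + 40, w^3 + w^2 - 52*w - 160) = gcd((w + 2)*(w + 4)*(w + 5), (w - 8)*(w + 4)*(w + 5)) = w^2 + 9*w + 20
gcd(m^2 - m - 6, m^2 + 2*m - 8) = 1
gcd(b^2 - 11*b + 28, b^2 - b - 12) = b - 4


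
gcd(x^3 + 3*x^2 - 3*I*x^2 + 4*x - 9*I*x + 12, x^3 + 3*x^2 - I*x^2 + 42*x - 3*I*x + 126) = x + 3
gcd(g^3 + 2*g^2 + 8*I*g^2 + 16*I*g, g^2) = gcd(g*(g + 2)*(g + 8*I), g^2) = g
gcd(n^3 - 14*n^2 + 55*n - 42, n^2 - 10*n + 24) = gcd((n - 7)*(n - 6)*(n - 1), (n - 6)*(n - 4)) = n - 6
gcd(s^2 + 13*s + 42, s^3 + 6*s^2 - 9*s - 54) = s + 6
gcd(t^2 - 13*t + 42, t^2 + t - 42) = t - 6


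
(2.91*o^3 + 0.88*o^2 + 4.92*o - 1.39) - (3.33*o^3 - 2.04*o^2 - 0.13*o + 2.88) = -0.42*o^3 + 2.92*o^2 + 5.05*o - 4.27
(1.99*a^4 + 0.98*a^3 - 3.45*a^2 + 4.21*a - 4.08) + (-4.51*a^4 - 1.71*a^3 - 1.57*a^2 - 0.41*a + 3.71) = -2.52*a^4 - 0.73*a^3 - 5.02*a^2 + 3.8*a - 0.37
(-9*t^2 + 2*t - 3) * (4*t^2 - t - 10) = -36*t^4 + 17*t^3 + 76*t^2 - 17*t + 30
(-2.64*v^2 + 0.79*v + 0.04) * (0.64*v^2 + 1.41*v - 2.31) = -1.6896*v^4 - 3.2168*v^3 + 7.2379*v^2 - 1.7685*v - 0.0924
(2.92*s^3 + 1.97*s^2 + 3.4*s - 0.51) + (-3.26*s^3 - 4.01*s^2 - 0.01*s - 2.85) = -0.34*s^3 - 2.04*s^2 + 3.39*s - 3.36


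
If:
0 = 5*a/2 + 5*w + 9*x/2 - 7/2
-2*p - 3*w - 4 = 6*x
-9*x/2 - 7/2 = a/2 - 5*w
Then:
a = -3*x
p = -39*x/10 - 61/20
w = 3*x/5 + 7/10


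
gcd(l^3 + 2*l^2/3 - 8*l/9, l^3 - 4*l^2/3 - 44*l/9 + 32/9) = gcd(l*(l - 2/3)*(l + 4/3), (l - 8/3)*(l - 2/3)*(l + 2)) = l - 2/3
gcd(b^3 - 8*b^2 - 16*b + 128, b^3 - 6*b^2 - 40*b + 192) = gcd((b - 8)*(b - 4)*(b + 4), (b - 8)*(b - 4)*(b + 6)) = b^2 - 12*b + 32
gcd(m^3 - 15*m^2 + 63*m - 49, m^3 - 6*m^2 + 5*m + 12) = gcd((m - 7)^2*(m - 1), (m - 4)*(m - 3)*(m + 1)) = 1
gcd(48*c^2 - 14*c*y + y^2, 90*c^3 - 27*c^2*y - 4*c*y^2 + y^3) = -6*c + y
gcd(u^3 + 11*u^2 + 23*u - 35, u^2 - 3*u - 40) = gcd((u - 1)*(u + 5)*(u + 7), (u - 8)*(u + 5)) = u + 5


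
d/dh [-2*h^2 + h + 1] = 1 - 4*h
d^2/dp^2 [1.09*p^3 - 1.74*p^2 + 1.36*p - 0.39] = 6.54*p - 3.48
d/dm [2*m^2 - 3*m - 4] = 4*m - 3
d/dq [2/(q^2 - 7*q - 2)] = 2*(7 - 2*q)/(-q^2 + 7*q + 2)^2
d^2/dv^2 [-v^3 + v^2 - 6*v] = 2 - 6*v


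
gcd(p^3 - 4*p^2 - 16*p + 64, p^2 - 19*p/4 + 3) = p - 4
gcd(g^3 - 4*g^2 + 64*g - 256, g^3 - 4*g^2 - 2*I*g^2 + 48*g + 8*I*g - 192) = g^2 + g*(-4 - 8*I) + 32*I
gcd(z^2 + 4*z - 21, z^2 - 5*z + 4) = 1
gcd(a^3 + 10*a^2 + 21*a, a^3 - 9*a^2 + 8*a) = a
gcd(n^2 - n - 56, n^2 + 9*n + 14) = n + 7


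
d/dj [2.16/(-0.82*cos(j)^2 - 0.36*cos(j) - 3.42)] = -(3.5424*cos(j) + 0.7776)*sin(j)/(0.82*cos(j)^2 + 0.36*cos(j) + 3.42)^2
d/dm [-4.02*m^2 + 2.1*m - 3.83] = 2.1 - 8.04*m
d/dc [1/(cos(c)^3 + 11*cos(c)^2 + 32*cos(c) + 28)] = (3*cos(c) + 16)*sin(c)/((cos(c) + 2)^3*(cos(c) + 7)^2)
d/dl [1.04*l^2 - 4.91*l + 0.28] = 2.08*l - 4.91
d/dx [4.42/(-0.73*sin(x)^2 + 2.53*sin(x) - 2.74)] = (6.4532*sin(x) - 11.1826)*cos(x)/(0.73*sin(x)^2 - 2.53*sin(x) + 2.74)^2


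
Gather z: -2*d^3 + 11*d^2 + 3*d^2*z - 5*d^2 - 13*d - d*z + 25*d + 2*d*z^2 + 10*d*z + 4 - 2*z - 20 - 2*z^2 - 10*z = -2*d^3 + 6*d^2 + 12*d + z^2*(2*d - 2) + z*(3*d^2 + 9*d - 12) - 16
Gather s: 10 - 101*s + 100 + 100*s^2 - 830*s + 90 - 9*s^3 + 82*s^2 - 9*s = -9*s^3 + 182*s^2 - 940*s + 200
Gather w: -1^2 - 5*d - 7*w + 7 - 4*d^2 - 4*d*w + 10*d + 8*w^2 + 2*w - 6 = -4*d^2 + 5*d + 8*w^2 + w*(-4*d - 5)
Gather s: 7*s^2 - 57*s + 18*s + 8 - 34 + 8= 7*s^2 - 39*s - 18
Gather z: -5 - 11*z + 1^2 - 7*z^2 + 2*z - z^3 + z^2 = -z^3 - 6*z^2 - 9*z - 4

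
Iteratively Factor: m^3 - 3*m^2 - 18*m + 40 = (m + 4)*(m^2 - 7*m + 10) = (m - 2)*(m + 4)*(m - 5)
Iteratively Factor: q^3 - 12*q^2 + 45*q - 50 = (q - 5)*(q^2 - 7*q + 10) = (q - 5)^2*(q - 2)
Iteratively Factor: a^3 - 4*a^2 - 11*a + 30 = (a + 3)*(a^2 - 7*a + 10) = (a - 5)*(a + 3)*(a - 2)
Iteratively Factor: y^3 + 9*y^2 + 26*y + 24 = (y + 3)*(y^2 + 6*y + 8) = (y + 2)*(y + 3)*(y + 4)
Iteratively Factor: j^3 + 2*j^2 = (j)*(j^2 + 2*j) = j^2*(j + 2)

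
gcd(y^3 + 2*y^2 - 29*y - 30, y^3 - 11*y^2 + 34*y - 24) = 1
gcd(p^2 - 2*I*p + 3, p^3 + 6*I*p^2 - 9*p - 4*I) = p + I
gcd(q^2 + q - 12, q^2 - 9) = q - 3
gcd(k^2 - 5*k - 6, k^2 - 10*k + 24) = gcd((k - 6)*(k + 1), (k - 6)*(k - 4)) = k - 6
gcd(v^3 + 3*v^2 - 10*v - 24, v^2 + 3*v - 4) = v + 4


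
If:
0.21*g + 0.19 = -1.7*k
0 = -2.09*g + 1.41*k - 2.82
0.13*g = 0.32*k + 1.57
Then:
No Solution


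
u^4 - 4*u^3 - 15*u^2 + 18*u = u*(u - 6)*(u - 1)*(u + 3)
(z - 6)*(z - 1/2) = z^2 - 13*z/2 + 3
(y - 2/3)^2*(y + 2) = y^3 + 2*y^2/3 - 20*y/9 + 8/9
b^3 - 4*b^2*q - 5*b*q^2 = b*(b - 5*q)*(b + q)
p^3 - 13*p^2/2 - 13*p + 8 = (p - 8)*(p - 1/2)*(p + 2)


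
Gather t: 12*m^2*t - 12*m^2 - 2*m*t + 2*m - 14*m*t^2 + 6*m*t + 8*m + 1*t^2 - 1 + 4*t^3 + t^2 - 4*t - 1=-12*m^2 + 10*m + 4*t^3 + t^2*(2 - 14*m) + t*(12*m^2 + 4*m - 4) - 2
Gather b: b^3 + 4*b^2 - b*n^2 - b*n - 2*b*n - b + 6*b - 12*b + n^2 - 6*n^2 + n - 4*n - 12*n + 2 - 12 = b^3 + 4*b^2 + b*(-n^2 - 3*n - 7) - 5*n^2 - 15*n - 10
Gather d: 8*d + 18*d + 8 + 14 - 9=26*d + 13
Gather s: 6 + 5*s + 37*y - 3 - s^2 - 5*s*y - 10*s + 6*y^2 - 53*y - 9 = -s^2 + s*(-5*y - 5) + 6*y^2 - 16*y - 6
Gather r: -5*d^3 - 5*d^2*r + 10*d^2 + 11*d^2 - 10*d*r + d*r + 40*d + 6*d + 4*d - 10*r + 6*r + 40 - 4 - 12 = -5*d^3 + 21*d^2 + 50*d + r*(-5*d^2 - 9*d - 4) + 24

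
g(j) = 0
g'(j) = 0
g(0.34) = 0.00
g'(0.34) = 0.00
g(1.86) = 0.00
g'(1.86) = 0.00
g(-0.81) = 0.00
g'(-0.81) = 0.00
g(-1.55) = 0.00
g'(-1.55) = 0.00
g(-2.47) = 0.00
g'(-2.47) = 0.00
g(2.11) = 0.00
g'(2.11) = 0.00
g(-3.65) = 0.00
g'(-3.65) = 0.00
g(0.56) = 0.00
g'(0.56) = 0.00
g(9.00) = 0.00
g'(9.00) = 0.00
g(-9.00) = 0.00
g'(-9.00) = 0.00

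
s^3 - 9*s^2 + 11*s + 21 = (s - 7)*(s - 3)*(s + 1)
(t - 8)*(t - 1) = t^2 - 9*t + 8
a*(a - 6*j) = a^2 - 6*a*j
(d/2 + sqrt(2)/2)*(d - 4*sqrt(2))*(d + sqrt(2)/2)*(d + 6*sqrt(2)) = d^4/2 + 7*sqrt(2)*d^3/4 - 41*d^2/2 - 35*sqrt(2)*d - 24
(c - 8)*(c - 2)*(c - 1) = c^3 - 11*c^2 + 26*c - 16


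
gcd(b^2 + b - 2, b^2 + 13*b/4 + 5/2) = b + 2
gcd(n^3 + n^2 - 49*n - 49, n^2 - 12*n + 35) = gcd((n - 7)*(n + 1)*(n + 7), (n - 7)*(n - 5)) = n - 7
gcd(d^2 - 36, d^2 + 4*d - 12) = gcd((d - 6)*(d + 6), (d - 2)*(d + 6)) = d + 6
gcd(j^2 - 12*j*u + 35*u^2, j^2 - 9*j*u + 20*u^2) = -j + 5*u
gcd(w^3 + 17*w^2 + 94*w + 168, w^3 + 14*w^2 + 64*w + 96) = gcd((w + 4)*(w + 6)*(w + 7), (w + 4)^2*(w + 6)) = w^2 + 10*w + 24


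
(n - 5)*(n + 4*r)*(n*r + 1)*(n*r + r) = n^4*r^2 + 4*n^3*r^3 - 4*n^3*r^2 + n^3*r - 16*n^2*r^3 - n^2*r^2 - 4*n^2*r - 20*n*r^3 - 16*n*r^2 - 5*n*r - 20*r^2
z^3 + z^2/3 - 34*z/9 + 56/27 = (z - 4/3)*(z - 2/3)*(z + 7/3)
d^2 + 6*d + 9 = (d + 3)^2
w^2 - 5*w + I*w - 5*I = (w - 5)*(w + I)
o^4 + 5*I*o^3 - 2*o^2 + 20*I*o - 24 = (o - 2*I)*(o + 2*I)^2*(o + 3*I)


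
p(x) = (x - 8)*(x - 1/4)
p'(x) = 2*x - 33/4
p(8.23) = 1.84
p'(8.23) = 8.21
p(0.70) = -3.28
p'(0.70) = -6.85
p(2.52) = -12.44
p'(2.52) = -3.21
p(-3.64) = 45.28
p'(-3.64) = -15.53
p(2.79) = -13.23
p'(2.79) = -2.67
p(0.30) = -0.38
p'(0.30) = -7.65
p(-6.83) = 105.00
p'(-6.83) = -21.91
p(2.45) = -12.21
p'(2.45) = -3.35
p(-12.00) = 245.00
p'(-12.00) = -32.25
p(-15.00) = 350.75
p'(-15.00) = -38.25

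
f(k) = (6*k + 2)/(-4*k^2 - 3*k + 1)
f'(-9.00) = 0.02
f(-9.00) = 0.18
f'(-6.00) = 0.05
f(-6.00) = 0.27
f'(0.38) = 41.84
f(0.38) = -5.96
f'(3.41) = 0.11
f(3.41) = -0.40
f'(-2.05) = 0.86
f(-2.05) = 1.07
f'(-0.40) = 3.88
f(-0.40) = -0.26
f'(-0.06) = 8.19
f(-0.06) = 1.41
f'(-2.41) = 0.50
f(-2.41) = 0.83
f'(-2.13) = 0.75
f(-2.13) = 1.00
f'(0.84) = 2.25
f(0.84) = -1.62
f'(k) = (6*k + 2)*(8*k + 3)/(-4*k^2 - 3*k + 1)^2 + 6/(-4*k^2 - 3*k + 1)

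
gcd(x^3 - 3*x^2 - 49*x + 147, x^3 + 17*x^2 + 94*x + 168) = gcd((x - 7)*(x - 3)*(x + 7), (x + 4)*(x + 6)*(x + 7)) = x + 7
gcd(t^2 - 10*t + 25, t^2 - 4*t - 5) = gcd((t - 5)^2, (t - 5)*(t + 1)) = t - 5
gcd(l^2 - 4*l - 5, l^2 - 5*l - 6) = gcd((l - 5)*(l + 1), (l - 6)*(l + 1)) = l + 1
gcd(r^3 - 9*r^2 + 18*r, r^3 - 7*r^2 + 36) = r^2 - 9*r + 18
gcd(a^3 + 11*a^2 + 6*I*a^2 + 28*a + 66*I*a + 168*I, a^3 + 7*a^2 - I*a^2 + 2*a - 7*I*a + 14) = a + 7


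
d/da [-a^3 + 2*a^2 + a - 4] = -3*a^2 + 4*a + 1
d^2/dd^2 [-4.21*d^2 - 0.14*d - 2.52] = -8.42000000000000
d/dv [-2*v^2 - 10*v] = -4*v - 10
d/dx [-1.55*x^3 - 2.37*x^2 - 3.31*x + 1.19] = -4.65*x^2 - 4.74*x - 3.31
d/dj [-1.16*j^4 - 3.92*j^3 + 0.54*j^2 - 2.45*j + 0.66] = -4.64*j^3 - 11.76*j^2 + 1.08*j - 2.45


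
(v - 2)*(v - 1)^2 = v^3 - 4*v^2 + 5*v - 2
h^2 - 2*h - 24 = (h - 6)*(h + 4)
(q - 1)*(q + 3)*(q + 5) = q^3 + 7*q^2 + 7*q - 15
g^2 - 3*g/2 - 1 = (g - 2)*(g + 1/2)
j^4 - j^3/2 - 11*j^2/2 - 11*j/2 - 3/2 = (j - 3)*(j + 1/2)*(j + 1)^2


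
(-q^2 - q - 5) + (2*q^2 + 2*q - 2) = q^2 + q - 7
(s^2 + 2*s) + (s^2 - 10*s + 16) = 2*s^2 - 8*s + 16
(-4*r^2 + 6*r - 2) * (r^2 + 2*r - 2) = -4*r^4 - 2*r^3 + 18*r^2 - 16*r + 4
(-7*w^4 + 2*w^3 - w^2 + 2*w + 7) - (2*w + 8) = -7*w^4 + 2*w^3 - w^2 - 1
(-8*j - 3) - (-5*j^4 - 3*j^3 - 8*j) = 5*j^4 + 3*j^3 - 3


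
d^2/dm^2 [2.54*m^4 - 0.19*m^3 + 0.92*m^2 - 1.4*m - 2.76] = 30.48*m^2 - 1.14*m + 1.84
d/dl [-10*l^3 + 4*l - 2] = 4 - 30*l^2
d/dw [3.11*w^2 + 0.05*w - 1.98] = 6.22*w + 0.05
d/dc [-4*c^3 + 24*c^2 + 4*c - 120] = -12*c^2 + 48*c + 4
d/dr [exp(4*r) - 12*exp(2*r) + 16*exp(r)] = 4*(exp(3*r) - 6*exp(r) + 4)*exp(r)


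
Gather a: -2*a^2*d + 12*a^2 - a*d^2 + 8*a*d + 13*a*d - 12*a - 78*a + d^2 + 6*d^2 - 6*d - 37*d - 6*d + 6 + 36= a^2*(12 - 2*d) + a*(-d^2 + 21*d - 90) + 7*d^2 - 49*d + 42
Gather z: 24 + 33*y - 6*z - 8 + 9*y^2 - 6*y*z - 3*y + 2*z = 9*y^2 + 30*y + z*(-6*y - 4) + 16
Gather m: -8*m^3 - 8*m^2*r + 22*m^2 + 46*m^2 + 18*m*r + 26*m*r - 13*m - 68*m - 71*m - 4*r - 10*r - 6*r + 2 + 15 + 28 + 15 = -8*m^3 + m^2*(68 - 8*r) + m*(44*r - 152) - 20*r + 60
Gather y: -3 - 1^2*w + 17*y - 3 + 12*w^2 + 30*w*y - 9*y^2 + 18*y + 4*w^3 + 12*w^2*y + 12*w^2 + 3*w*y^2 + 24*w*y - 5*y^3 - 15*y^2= 4*w^3 + 24*w^2 - w - 5*y^3 + y^2*(3*w - 24) + y*(12*w^2 + 54*w + 35) - 6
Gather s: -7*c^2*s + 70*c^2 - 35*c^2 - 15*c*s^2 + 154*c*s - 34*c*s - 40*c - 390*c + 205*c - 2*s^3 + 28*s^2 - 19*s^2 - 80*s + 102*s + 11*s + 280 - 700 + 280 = 35*c^2 - 225*c - 2*s^3 + s^2*(9 - 15*c) + s*(-7*c^2 + 120*c + 33) - 140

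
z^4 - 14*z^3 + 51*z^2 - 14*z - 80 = (z - 8)*(z - 5)*(z - 2)*(z + 1)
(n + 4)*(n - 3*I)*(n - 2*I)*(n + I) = n^4 + 4*n^3 - 4*I*n^3 - n^2 - 16*I*n^2 - 4*n - 6*I*n - 24*I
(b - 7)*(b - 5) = b^2 - 12*b + 35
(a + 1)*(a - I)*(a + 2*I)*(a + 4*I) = a^4 + a^3 + 5*I*a^3 - 2*a^2 + 5*I*a^2 - 2*a + 8*I*a + 8*I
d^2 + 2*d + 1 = (d + 1)^2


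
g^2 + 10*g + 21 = (g + 3)*(g + 7)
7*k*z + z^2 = z*(7*k + z)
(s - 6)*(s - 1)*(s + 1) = s^3 - 6*s^2 - s + 6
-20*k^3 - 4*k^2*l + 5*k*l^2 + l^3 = (-2*k + l)*(2*k + l)*(5*k + l)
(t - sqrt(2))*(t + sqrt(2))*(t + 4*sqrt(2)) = t^3 + 4*sqrt(2)*t^2 - 2*t - 8*sqrt(2)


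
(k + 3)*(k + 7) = k^2 + 10*k + 21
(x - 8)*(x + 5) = x^2 - 3*x - 40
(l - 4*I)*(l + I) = l^2 - 3*I*l + 4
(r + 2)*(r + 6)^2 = r^3 + 14*r^2 + 60*r + 72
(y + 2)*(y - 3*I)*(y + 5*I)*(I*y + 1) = I*y^4 - y^3 + 2*I*y^3 - 2*y^2 + 17*I*y^2 + 15*y + 34*I*y + 30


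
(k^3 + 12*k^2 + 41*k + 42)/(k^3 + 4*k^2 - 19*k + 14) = (k^2 + 5*k + 6)/(k^2 - 3*k + 2)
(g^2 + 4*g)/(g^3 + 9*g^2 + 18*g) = (g + 4)/(g^2 + 9*g + 18)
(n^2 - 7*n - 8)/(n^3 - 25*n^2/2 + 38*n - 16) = 2*(n + 1)/(2*n^2 - 9*n + 4)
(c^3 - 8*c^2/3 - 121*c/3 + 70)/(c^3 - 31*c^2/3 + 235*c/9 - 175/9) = 3*(c + 6)/(3*c - 5)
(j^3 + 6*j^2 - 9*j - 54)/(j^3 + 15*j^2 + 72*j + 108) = (j - 3)/(j + 6)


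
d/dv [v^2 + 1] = 2*v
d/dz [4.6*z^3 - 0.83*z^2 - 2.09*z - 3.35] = 13.8*z^2 - 1.66*z - 2.09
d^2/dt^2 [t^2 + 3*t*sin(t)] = -3*t*sin(t) + 6*cos(t) + 2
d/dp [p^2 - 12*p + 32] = 2*p - 12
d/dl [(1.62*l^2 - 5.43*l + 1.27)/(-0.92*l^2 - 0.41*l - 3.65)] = (-5.6598*l^2 - 9.4892*l + 20.3402)/(0.8464*l^4 + 0.7544*l^3 + 6.8841*l^2 + 2.993*l + 13.3225)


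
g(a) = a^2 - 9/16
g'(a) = 2*a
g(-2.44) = 5.39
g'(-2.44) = -4.88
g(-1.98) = 3.36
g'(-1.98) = -3.96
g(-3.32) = 10.46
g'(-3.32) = -6.64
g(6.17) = 37.51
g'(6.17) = 12.34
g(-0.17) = -0.53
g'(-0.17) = -0.34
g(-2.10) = 3.85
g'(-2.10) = -4.20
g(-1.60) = 2.00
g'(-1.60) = -3.20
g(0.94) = 0.32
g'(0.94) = 1.88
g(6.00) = 35.44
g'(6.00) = 12.00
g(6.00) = 35.44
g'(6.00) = 12.00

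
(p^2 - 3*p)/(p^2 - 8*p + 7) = p*(p - 3)/(p^2 - 8*p + 7)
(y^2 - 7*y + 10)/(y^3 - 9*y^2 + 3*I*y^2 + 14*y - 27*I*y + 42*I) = (y - 5)/(y^2 + y*(-7 + 3*I) - 21*I)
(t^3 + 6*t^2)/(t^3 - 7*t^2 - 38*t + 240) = t^2/(t^2 - 13*t + 40)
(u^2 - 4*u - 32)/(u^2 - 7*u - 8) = (u + 4)/(u + 1)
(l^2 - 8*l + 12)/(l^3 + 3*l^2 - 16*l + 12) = (l - 6)/(l^2 + 5*l - 6)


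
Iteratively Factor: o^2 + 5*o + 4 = (o + 1)*(o + 4)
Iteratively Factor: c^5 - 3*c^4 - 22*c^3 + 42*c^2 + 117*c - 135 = (c - 1)*(c^4 - 2*c^3 - 24*c^2 + 18*c + 135) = (c - 1)*(c + 3)*(c^3 - 5*c^2 - 9*c + 45) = (c - 1)*(c + 3)^2*(c^2 - 8*c + 15) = (c - 5)*(c - 1)*(c + 3)^2*(c - 3)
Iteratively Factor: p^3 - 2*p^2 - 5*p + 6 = (p - 3)*(p^2 + p - 2) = (p - 3)*(p + 2)*(p - 1)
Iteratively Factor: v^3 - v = (v - 1)*(v^2 + v) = (v - 1)*(v + 1)*(v)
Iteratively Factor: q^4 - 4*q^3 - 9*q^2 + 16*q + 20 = (q + 1)*(q^3 - 5*q^2 - 4*q + 20) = (q + 1)*(q + 2)*(q^2 - 7*q + 10) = (q - 5)*(q + 1)*(q + 2)*(q - 2)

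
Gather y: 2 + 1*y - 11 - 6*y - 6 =-5*y - 15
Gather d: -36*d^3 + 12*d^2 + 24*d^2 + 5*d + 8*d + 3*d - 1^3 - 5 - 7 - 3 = -36*d^3 + 36*d^2 + 16*d - 16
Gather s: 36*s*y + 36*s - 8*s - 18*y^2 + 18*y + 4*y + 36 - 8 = s*(36*y + 28) - 18*y^2 + 22*y + 28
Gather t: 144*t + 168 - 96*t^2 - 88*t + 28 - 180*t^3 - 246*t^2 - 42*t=-180*t^3 - 342*t^2 + 14*t + 196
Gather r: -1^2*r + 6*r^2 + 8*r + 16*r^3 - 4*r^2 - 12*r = 16*r^3 + 2*r^2 - 5*r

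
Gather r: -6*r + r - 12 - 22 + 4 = -5*r - 30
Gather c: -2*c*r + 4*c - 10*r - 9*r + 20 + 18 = c*(4 - 2*r) - 19*r + 38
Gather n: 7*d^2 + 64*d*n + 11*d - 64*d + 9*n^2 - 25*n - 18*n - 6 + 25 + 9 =7*d^2 - 53*d + 9*n^2 + n*(64*d - 43) + 28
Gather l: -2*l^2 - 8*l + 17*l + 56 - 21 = -2*l^2 + 9*l + 35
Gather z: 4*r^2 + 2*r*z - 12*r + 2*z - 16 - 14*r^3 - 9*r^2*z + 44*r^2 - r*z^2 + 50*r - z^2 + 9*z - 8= -14*r^3 + 48*r^2 + 38*r + z^2*(-r - 1) + z*(-9*r^2 + 2*r + 11) - 24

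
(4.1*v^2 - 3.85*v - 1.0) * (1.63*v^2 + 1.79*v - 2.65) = 6.683*v^4 + 1.0635*v^3 - 19.3865*v^2 + 8.4125*v + 2.65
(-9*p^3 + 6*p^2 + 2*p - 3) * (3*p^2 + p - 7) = -27*p^5 + 9*p^4 + 75*p^3 - 49*p^2 - 17*p + 21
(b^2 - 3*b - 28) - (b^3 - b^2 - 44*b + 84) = -b^3 + 2*b^2 + 41*b - 112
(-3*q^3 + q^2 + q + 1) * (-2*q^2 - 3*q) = 6*q^5 + 7*q^4 - 5*q^3 - 5*q^2 - 3*q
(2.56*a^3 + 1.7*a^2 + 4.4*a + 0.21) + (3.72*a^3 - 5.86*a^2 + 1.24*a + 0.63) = 6.28*a^3 - 4.16*a^2 + 5.64*a + 0.84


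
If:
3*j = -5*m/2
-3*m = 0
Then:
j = 0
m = 0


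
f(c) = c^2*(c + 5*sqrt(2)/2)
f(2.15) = 26.28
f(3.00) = 58.82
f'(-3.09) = 6.79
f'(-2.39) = 0.24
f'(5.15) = 115.98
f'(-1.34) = -4.09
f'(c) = c^2 + 2*c*(c + 5*sqrt(2)/2)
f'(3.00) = 48.21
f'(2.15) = 29.07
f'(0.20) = 1.53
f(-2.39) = 6.54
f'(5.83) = 143.19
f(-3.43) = 1.24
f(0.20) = 0.15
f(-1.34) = 3.94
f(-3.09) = 4.25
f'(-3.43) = 11.04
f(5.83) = 318.32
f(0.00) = 0.00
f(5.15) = 230.36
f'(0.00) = 0.00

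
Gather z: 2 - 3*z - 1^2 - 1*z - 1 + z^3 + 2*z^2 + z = z^3 + 2*z^2 - 3*z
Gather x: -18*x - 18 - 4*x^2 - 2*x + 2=-4*x^2 - 20*x - 16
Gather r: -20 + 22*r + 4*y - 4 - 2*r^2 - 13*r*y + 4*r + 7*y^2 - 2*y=-2*r^2 + r*(26 - 13*y) + 7*y^2 + 2*y - 24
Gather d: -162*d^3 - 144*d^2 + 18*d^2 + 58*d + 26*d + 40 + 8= -162*d^3 - 126*d^2 + 84*d + 48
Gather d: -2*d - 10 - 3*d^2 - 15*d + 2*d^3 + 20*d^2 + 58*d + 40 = 2*d^3 + 17*d^2 + 41*d + 30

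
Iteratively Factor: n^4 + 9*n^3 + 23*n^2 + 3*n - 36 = (n + 3)*(n^3 + 6*n^2 + 5*n - 12) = (n + 3)^2*(n^2 + 3*n - 4) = (n + 3)^2*(n + 4)*(n - 1)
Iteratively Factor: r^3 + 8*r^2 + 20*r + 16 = (r + 2)*(r^2 + 6*r + 8) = (r + 2)*(r + 4)*(r + 2)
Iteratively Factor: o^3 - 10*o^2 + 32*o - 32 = (o - 2)*(o^2 - 8*o + 16) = (o - 4)*(o - 2)*(o - 4)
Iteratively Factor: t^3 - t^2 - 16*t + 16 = (t - 4)*(t^2 + 3*t - 4) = (t - 4)*(t - 1)*(t + 4)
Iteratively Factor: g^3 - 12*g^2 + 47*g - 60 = (g - 3)*(g^2 - 9*g + 20) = (g - 5)*(g - 3)*(g - 4)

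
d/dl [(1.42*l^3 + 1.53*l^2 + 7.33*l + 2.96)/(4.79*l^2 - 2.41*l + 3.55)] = (6.8018*l^4 - 6.8444*l^3 - 23.675*l^2 - 17.4938*l + 33.1551)/(22.9441*l^4 - 23.0878*l^3 + 39.8171*l^2 - 17.111*l + 12.6025)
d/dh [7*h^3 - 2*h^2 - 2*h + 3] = 21*h^2 - 4*h - 2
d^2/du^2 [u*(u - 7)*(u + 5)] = 6*u - 4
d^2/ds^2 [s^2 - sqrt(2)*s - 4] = 2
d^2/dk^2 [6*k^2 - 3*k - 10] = 12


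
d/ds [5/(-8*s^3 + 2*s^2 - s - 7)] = 5*(24*s^2 - 4*s + 1)/(8*s^3 - 2*s^2 + s + 7)^2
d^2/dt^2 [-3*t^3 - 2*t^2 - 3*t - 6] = -18*t - 4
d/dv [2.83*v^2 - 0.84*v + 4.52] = 5.66*v - 0.84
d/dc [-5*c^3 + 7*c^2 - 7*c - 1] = -15*c^2 + 14*c - 7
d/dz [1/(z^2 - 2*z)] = 2*(1 - z)/(z^2*(z - 2)^2)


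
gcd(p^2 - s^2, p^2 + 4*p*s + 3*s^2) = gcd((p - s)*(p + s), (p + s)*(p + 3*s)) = p + s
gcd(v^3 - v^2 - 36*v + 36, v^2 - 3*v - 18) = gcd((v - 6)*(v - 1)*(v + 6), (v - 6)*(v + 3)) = v - 6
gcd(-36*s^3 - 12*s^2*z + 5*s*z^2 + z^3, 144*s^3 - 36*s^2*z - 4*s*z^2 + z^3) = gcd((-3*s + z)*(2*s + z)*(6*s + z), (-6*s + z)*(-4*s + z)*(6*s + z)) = 6*s + z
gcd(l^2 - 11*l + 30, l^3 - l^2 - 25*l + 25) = l - 5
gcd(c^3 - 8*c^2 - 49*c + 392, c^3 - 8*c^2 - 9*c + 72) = c - 8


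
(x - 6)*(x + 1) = x^2 - 5*x - 6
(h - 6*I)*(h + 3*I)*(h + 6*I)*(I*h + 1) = I*h^4 - 2*h^3 + 39*I*h^2 - 72*h + 108*I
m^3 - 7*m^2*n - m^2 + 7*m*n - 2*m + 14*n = (m - 2)*(m + 1)*(m - 7*n)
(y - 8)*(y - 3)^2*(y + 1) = y^4 - 13*y^3 + 43*y^2 - 15*y - 72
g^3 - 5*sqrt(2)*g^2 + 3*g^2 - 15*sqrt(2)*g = g*(g + 3)*(g - 5*sqrt(2))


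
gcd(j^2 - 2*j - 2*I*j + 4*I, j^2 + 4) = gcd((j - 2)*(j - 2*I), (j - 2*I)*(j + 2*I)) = j - 2*I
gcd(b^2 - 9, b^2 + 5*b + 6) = b + 3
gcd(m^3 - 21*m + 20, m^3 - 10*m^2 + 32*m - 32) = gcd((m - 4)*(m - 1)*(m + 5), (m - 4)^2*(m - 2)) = m - 4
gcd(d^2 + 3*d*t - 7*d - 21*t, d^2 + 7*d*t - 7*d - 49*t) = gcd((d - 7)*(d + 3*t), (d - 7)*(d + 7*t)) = d - 7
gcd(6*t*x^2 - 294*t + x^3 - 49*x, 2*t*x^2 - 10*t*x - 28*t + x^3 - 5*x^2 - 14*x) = x - 7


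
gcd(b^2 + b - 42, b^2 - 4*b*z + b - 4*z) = 1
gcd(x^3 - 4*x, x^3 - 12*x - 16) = x + 2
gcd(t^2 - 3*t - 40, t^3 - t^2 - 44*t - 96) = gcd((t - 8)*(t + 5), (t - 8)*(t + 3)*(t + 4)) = t - 8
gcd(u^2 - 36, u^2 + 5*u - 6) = u + 6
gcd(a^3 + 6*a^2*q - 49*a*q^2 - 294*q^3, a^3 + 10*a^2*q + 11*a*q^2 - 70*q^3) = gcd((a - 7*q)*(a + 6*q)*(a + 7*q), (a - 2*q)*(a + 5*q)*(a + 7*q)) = a + 7*q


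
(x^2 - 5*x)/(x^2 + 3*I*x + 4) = x*(x - 5)/(x^2 + 3*I*x + 4)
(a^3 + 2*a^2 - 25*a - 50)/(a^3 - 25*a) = (a + 2)/a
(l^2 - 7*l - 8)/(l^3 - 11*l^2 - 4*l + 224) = (l + 1)/(l^2 - 3*l - 28)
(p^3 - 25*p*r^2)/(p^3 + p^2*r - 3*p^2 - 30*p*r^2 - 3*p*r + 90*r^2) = p*(p + 5*r)/(p^2 + 6*p*r - 3*p - 18*r)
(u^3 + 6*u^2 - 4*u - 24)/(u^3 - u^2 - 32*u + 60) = (u + 2)/(u - 5)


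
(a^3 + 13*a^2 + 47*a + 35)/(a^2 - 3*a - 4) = (a^2 + 12*a + 35)/(a - 4)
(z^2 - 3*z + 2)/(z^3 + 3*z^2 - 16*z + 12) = 1/(z + 6)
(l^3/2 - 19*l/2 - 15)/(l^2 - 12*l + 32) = (l^3 - 19*l - 30)/(2*(l^2 - 12*l + 32))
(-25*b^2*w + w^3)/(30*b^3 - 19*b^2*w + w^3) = w*(-5*b + w)/(6*b^2 - 5*b*w + w^2)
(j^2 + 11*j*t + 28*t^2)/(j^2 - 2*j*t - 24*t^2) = (-j - 7*t)/(-j + 6*t)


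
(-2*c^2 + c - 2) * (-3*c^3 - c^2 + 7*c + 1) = 6*c^5 - c^4 - 9*c^3 + 7*c^2 - 13*c - 2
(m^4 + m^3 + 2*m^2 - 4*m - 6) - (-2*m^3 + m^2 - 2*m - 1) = m^4 + 3*m^3 + m^2 - 2*m - 5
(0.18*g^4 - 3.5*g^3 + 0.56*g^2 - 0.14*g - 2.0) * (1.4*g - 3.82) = 0.252*g^5 - 5.5876*g^4 + 14.154*g^3 - 2.3352*g^2 - 2.2652*g + 7.64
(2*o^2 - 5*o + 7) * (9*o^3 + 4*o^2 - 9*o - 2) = 18*o^5 - 37*o^4 + 25*o^3 + 69*o^2 - 53*o - 14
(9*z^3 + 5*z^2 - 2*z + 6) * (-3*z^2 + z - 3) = -27*z^5 - 6*z^4 - 16*z^3 - 35*z^2 + 12*z - 18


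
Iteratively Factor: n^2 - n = (n)*(n - 1)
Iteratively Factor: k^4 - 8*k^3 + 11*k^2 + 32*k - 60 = (k - 2)*(k^3 - 6*k^2 - k + 30) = (k - 5)*(k - 2)*(k^2 - k - 6) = (k - 5)*(k - 2)*(k + 2)*(k - 3)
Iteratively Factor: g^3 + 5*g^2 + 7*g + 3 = (g + 1)*(g^2 + 4*g + 3) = (g + 1)*(g + 3)*(g + 1)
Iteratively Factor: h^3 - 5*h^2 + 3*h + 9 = (h - 3)*(h^2 - 2*h - 3) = (h - 3)*(h + 1)*(h - 3)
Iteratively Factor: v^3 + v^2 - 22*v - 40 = (v + 4)*(v^2 - 3*v - 10) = (v + 2)*(v + 4)*(v - 5)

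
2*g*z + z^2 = z*(2*g + z)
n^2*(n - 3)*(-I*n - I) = -I*n^4 + 2*I*n^3 + 3*I*n^2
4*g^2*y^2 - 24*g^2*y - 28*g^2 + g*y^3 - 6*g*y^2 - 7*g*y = (4*g + y)*(y - 7)*(g*y + g)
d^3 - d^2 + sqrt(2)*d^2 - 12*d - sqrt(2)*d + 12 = (d - 1)*(d - 2*sqrt(2))*(d + 3*sqrt(2))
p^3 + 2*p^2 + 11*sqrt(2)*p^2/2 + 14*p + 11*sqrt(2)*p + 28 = (p + 2)*(p + 2*sqrt(2))*(p + 7*sqrt(2)/2)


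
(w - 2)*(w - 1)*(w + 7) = w^3 + 4*w^2 - 19*w + 14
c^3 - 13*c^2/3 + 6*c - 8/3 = (c - 2)*(c - 4/3)*(c - 1)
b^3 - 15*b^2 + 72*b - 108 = (b - 6)^2*(b - 3)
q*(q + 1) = q^2 + q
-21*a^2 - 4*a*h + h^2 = (-7*a + h)*(3*a + h)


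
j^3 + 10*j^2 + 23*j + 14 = (j + 1)*(j + 2)*(j + 7)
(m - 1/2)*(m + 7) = m^2 + 13*m/2 - 7/2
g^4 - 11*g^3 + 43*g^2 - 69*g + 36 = (g - 4)*(g - 3)^2*(g - 1)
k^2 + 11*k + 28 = (k + 4)*(k + 7)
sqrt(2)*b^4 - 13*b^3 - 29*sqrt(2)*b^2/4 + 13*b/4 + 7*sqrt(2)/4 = (b - 1/2)*(b - 7*sqrt(2))*(b + sqrt(2)/2)*(sqrt(2)*b + sqrt(2)/2)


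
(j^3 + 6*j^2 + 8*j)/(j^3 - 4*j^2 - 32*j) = (j + 2)/(j - 8)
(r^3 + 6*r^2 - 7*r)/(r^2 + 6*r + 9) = r*(r^2 + 6*r - 7)/(r^2 + 6*r + 9)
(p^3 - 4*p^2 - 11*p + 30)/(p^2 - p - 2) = (p^2 - 2*p - 15)/(p + 1)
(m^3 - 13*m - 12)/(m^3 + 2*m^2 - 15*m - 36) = (m + 1)/(m + 3)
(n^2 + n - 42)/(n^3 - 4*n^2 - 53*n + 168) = (n - 6)/(n^2 - 11*n + 24)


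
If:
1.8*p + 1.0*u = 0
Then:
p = -0.555555555555556*u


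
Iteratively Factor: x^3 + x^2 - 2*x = (x - 1)*(x^2 + 2*x) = x*(x - 1)*(x + 2)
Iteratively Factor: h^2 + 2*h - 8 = (h + 4)*(h - 2)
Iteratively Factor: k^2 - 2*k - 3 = (k + 1)*(k - 3)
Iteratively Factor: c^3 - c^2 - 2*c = (c + 1)*(c^2 - 2*c) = c*(c + 1)*(c - 2)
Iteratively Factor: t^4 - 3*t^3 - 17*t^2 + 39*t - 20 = (t - 1)*(t^3 - 2*t^2 - 19*t + 20) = (t - 1)*(t + 4)*(t^2 - 6*t + 5) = (t - 5)*(t - 1)*(t + 4)*(t - 1)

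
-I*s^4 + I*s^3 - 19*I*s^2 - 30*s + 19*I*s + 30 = (s - 3*I)*(s - 2*I)*(s + 5*I)*(-I*s + I)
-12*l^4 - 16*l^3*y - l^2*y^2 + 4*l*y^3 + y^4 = (-2*l + y)*(l + y)*(2*l + y)*(3*l + y)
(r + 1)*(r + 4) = r^2 + 5*r + 4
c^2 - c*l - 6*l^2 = (c - 3*l)*(c + 2*l)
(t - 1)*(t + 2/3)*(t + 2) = t^3 + 5*t^2/3 - 4*t/3 - 4/3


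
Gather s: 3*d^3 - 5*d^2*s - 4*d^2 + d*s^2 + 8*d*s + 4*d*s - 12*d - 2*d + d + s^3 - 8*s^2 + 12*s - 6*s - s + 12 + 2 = 3*d^3 - 4*d^2 - 13*d + s^3 + s^2*(d - 8) + s*(-5*d^2 + 12*d + 5) + 14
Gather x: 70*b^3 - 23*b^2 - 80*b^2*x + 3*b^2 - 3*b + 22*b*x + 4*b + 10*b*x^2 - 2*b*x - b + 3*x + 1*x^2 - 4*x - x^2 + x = 70*b^3 - 20*b^2 + 10*b*x^2 + x*(-80*b^2 + 20*b)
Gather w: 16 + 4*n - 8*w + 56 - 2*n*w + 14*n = 18*n + w*(-2*n - 8) + 72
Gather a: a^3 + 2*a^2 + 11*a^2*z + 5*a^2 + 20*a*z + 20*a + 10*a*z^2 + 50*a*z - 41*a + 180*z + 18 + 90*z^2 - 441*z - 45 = a^3 + a^2*(11*z + 7) + a*(10*z^2 + 70*z - 21) + 90*z^2 - 261*z - 27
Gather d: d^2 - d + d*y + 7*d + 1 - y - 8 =d^2 + d*(y + 6) - y - 7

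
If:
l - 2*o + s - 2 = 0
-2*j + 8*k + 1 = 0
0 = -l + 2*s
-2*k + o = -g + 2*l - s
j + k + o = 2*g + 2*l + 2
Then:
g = 25*s/2 + 10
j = 22*s + 37/2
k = 11*s/2 + 9/2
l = 2*s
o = 3*s/2 - 1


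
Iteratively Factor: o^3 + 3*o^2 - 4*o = (o - 1)*(o^2 + 4*o) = o*(o - 1)*(o + 4)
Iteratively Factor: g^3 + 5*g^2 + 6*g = (g + 3)*(g^2 + 2*g) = (g + 2)*(g + 3)*(g)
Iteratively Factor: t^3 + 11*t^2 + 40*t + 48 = (t + 3)*(t^2 + 8*t + 16) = (t + 3)*(t + 4)*(t + 4)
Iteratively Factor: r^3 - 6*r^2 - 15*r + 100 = (r + 4)*(r^2 - 10*r + 25) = (r - 5)*(r + 4)*(r - 5)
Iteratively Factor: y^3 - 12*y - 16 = (y - 4)*(y^2 + 4*y + 4) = (y - 4)*(y + 2)*(y + 2)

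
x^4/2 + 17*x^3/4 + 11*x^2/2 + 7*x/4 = x*(x/2 + 1/2)*(x + 1/2)*(x + 7)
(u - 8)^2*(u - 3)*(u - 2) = u^4 - 21*u^3 + 150*u^2 - 416*u + 384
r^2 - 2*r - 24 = (r - 6)*(r + 4)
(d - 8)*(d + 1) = d^2 - 7*d - 8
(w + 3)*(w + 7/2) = w^2 + 13*w/2 + 21/2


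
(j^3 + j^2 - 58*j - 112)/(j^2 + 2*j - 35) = (j^2 - 6*j - 16)/(j - 5)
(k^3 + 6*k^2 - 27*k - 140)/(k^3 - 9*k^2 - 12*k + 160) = (k + 7)/(k - 8)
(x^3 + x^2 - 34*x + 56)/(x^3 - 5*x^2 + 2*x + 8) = (x + 7)/(x + 1)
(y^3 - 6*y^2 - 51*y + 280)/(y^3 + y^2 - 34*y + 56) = (y^2 - 13*y + 40)/(y^2 - 6*y + 8)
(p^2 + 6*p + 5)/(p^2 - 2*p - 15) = (p^2 + 6*p + 5)/(p^2 - 2*p - 15)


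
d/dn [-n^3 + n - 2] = 1 - 3*n^2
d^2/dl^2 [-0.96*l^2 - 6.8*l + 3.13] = -1.92000000000000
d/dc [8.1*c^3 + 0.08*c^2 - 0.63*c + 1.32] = 24.3*c^2 + 0.16*c - 0.63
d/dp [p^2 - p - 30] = 2*p - 1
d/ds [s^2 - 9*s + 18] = 2*s - 9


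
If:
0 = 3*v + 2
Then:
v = -2/3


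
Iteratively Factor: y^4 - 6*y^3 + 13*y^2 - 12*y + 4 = (y - 1)*(y^3 - 5*y^2 + 8*y - 4) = (y - 2)*(y - 1)*(y^2 - 3*y + 2) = (y - 2)^2*(y - 1)*(y - 1)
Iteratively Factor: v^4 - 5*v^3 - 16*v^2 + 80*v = (v)*(v^3 - 5*v^2 - 16*v + 80) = v*(v - 5)*(v^2 - 16) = v*(v - 5)*(v + 4)*(v - 4)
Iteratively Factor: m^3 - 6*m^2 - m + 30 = (m - 3)*(m^2 - 3*m - 10) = (m - 3)*(m + 2)*(m - 5)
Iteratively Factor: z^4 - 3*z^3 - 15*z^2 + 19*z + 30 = (z - 2)*(z^3 - z^2 - 17*z - 15) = (z - 2)*(z + 1)*(z^2 - 2*z - 15) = (z - 2)*(z + 1)*(z + 3)*(z - 5)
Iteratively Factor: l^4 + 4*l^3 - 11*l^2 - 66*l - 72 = (l - 4)*(l^3 + 8*l^2 + 21*l + 18) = (l - 4)*(l + 2)*(l^2 + 6*l + 9) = (l - 4)*(l + 2)*(l + 3)*(l + 3)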